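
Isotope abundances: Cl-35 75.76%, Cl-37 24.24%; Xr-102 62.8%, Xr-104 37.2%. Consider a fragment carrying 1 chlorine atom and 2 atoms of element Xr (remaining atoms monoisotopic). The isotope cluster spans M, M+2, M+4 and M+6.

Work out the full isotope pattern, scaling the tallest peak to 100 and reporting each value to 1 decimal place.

Chlorine pattern (n=1): 0.7576 : 0.2424
Element Xr pattern (n=2): 0.394384 : 0.467232 : 0.138384
Convolve the two distributions (both contribute in 2-u steps):
  M: 0.7576×0.394384 = 0.298785
  M+2: 0.7576×0.467232 + 0.2424×0.394384 = 0.449574
  M+4: 0.7576×0.138384 + 0.2424×0.467232 = 0.218097
  M+6: 0.2424×0.138384 = 0.033544
Scale to base peak (0.449574) = 100: 66.5 : 100.0 : 48.5 : 7.5

66.5 : 100.0 : 48.5 : 7.5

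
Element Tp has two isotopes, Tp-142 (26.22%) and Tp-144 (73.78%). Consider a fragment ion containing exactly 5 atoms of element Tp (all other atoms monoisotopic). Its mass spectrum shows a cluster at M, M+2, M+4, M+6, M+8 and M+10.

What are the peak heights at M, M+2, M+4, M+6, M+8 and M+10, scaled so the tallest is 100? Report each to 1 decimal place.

Each Tp atom is independently Tp-142 (p = 0.2622) or Tp-144 (q = 0.7378); the cluster is the binomial expansion (p + q)^5.
P(M) = 0.2622^5 = 0.001239
P(M+2) = 5 × 0.2622^4 × 0.7378^1 = 0.017436
P(M+4) = 10 × 0.2622^3 × 0.7378^2 = 0.098124
P(M+6) = 10 × 0.2622^2 × 0.7378^3 = 0.276109
P(M+8) = 5 × 0.2622^1 × 0.7378^4 = 0.388470
P(M+10) = 0.7378^5 = 0.218622
The M+8 peak is largest (0.388470); scaling to 100 gives 0.3 : 4.5 : 25.3 : 71.1 : 100.0 : 56.3.

0.3 : 4.5 : 25.3 : 71.1 : 100.0 : 56.3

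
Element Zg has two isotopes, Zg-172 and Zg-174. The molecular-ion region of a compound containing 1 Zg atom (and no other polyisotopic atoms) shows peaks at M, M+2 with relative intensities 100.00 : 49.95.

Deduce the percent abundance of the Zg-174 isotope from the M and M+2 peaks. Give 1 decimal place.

Let p = fractional abundance of Zg-172. I(M+2)/I(M) = [C(1,1)·p^0·(1−p)] / p^1 = 1·(1−p)/p = 49.95/100.00 = 0.4995
(1−p)/p = 0.4995/1 = 0.4995  ⇒  p = 1/(1 + 0.4995) = 0.6669
Zg-172: 66.7%, Zg-174: 33.3%.

33.3%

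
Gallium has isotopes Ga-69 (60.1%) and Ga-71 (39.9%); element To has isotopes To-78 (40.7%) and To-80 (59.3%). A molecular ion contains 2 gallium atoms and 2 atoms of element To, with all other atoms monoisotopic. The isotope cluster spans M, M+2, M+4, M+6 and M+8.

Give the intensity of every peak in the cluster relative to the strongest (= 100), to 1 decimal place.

Gallium pattern (n=2): 0.361201 : 0.479598 : 0.159201
Element To pattern (n=2): 0.165649 : 0.482702 : 0.351649
Convolve the two distributions (both contribute in 2-u steps):
  M: 0.361201×0.165649 = 0.059833
  M+2: 0.361201×0.482702 + 0.479598×0.165649 = 0.253797
  M+4: 0.361201×0.351649 + 0.479598×0.482702 + 0.159201×0.165649 = 0.384890
  M+6: 0.479598×0.351649 + 0.159201×0.482702 = 0.245497
  M+8: 0.159201×0.351649 = 0.055983
Scale to base peak (0.384890) = 100: 15.5 : 65.9 : 100.0 : 63.8 : 14.5

15.5 : 65.9 : 100.0 : 63.8 : 14.5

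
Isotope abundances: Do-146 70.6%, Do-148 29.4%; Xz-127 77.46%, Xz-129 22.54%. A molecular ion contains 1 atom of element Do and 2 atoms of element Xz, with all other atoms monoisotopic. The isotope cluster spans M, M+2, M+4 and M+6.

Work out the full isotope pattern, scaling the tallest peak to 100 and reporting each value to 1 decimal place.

100.0 : 99.8 : 32.7 : 3.5

Element Do pattern (n=1): 0.7060 : 0.2940
Element Xz pattern (n=2): 0.60000516 : 0.34918968 : 0.05080516
Convolve the two distributions (both contribute in 2-u steps):
  M: 0.7060×0.60000516 = 0.423604
  M+2: 0.7060×0.34918968 + 0.2940×0.60000516 = 0.422929
  M+4: 0.7060×0.05080516 + 0.2940×0.34918968 = 0.138530
  M+6: 0.2940×0.05080516 = 0.014937
Scale to base peak (0.423604) = 100: 100.0 : 99.8 : 32.7 : 3.5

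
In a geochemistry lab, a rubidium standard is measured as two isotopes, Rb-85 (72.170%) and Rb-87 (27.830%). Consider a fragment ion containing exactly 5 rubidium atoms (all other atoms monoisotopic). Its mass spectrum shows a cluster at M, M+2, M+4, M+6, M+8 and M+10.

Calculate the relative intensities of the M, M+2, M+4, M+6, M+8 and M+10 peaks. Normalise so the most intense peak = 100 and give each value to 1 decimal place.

Each Rb atom is independently Rb-85 (p = 0.72170) or Rb-87 (q = 0.27830); the cluster is the binomial expansion (p + q)^5.
P(M) = 0.72170^5 = 0.195787
P(M+2) = 5 × 0.72170^4 × 0.27830^1 = 0.377494
P(M+4) = 10 × 0.72170^3 × 0.27830^2 = 0.291136
P(M+6) = 10 × 0.72170^2 × 0.27830^3 = 0.112267
P(M+8) = 5 × 0.72170^1 × 0.27830^4 = 0.021646
P(M+10) = 0.27830^5 = 0.001669
The M+2 peak is largest (0.377494); scaling to 100 gives 51.9 : 100.0 : 77.1 : 29.7 : 5.7 : 0.4.

51.9 : 100.0 : 77.1 : 29.7 : 5.7 : 0.4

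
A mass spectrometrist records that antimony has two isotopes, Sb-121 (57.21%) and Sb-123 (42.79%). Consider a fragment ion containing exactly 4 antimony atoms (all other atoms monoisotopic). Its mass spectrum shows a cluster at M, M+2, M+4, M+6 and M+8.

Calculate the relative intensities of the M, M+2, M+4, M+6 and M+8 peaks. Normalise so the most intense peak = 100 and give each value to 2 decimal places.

29.79 : 89.13 : 100.00 : 49.86 : 9.32

Each Sb atom is independently Sb-121 (p = 0.5721) or Sb-123 (q = 0.4279); the cluster is the binomial expansion (p + q)^4.
P(M) = 0.5721^4 = 0.107124
P(M+2) = 4 × 0.5721^3 × 0.4279^1 = 0.320493
P(M+4) = 6 × 0.5721^2 × 0.4279^2 = 0.359567
P(M+6) = 4 × 0.5721^1 × 0.4279^3 = 0.179291
P(M+8) = 0.4279^4 = 0.033525
The M+4 peak is largest (0.359567); scaling to 100 gives 29.79 : 89.13 : 100.00 : 49.86 : 9.32.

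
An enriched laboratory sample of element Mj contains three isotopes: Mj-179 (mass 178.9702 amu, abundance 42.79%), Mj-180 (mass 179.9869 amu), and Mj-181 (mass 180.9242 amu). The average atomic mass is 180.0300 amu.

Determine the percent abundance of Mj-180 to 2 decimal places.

6.20%

Let x and y be the fractions of Mj-180 and Mj-181. Then x + y = 1 − 0.4279 = 0.5721 and 179.9869x + 180.9242y = 180.0300 − 0.4279×178.9702 = 103.44865142.
Substituting: 179.9869x + 180.9242(0.5721 − x) = 103.44865142
(179.9869 − 180.9242)x = -0.0580834  ⇒  x = 0.06197, y = 0.51013
Mj-180: 6.20%, Mj-181: 51.01%.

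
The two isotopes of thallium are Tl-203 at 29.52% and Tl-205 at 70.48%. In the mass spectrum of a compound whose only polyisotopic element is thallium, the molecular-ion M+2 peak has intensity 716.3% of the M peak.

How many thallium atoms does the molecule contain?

3

For n independent Tl atoms, I(M+2)/I(M) = n · (abundance Tl-205) / (abundance Tl-203) = n · 0.7048/0.2952.
n = 7.163 × 0.2952/0.7048 = 3.00 ≈ 3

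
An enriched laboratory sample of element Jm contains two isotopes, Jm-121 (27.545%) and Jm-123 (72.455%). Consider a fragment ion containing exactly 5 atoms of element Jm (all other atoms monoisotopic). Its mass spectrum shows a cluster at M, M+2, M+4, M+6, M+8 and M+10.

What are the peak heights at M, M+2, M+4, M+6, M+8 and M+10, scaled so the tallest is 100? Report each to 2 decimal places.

0.42 : 5.49 : 28.91 : 76.03 : 100.00 : 52.61

Expanding (0.27545 + 0.72455)^5:
P(M) = 0.27545^5 = 0.001586
P(M+2) = 5 × 0.27545^4 × 0.72455^1 = 0.020855
P(M+4) = 10 × 0.27545^3 × 0.72455^2 = 0.109715
P(M+6) = 10 × 0.27545^2 × 0.72455^3 = 0.288596
P(M+8) = 5 × 0.27545^1 × 0.72455^4 = 0.379565
P(M+10) = 0.72455^5 = 0.199683
The M+8 peak is largest (0.379565); scaling to 100 gives 0.42 : 5.49 : 28.91 : 76.03 : 100.00 : 52.61.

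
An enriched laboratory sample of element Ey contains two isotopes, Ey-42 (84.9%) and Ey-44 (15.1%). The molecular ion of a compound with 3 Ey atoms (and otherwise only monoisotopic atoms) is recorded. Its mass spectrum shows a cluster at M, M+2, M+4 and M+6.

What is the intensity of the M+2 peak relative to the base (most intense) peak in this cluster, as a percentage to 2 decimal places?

(0.849 + 0.151)^3 gives M 0.6120, M+2 0.3265, M+4 0.0581, M+6 0.0034; the largest is M.
P(M) = C(3,0) × 0.849^3 × 0.151^0 = 1 × 0.61196005 × 1.0000 = 0.611960 (base)
P(M+2) = C(3,1) × 0.849^2 × 0.151^1 = 3 × 0.720801 × 0.1510 = 0.326523
Relative intensity = 0.326523 / 0.611960 × 100 = 53.36

53.36%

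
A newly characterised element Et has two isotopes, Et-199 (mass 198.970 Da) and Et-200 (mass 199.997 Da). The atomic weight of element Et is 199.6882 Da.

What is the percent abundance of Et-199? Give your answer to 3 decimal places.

Let x be the fractional abundance of Et-199; then Et-200 has abundance 1 − x.
198.970·x + 199.997·(1 − x) = 199.6882
(198.970 − 199.997)·x = 199.6882 − 199.997
x = -0.3088 / -1.027 = 0.30068 → 30.068% Et-199, 69.932% Et-200.

30.068%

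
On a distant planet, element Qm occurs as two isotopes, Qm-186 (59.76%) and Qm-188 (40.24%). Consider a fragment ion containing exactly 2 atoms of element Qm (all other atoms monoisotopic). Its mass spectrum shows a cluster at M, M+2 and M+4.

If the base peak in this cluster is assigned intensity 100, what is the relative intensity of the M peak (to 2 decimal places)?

Term probabilities: M 0.3571, M+2 0.4809, M+4 0.1619. Base peak = M+2.
P(M+2) = C(2,1) × 0.5976^1 × 0.4024^1 = 2 × 0.5976 × 0.4024 = 0.480948 (base)
P(M) = C(2,0) × 0.5976^2 × 0.4024^0 = 1 × 0.35712576 × 1.0000 = 0.357126
Relative intensity = 0.357126 / 0.480948 × 100 = 74.25

74.25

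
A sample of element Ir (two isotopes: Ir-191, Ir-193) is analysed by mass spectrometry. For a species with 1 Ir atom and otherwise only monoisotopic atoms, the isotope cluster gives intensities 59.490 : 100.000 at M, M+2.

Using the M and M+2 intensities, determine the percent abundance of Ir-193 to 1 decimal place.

Write p for the Ir-191 fraction. I(M+2)/I(M) = [C(1,1)·p^0·(1−p)] / p^1 = 1·(1−p)/p = 100.000/59.490 = 1.6810
(1−p)/p = 1.6810/1 = 1.6810  ⇒  p = 1/(1 + 1.6810) = 0.3730
Ir-191: 37.3%, Ir-193: 62.7%.

62.7%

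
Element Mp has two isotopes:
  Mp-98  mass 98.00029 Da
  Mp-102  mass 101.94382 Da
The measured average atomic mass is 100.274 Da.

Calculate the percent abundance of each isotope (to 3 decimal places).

Mp-98: 42.343%, Mp-102: 57.657%

Writing the weighted mean with unknown fraction x of Mp-98:
98.00029·x + 101.94382·(1 − x) = 100.274
(98.00029 − 101.94382)·x = 100.274 − 101.94382
x = -1.66982 / -3.94353 = 0.42343 → 42.343% Mp-98, 57.657% Mp-102.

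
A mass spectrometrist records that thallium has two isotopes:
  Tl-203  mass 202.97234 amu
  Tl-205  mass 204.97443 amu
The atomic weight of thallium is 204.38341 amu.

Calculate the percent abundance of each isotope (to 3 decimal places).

Tl-203: 29.520%, Tl-205: 70.480%

With x = fraction of Tl-203 (so Tl-205 is 1 − x):
202.97234·x + 204.97443·(1 − x) = 204.38341
(202.97234 − 204.97443)·x = 204.38341 − 204.97443
x = -0.59102 / -2.00209 = 0.29520 → 29.520% Tl-203, 70.480% Tl-205.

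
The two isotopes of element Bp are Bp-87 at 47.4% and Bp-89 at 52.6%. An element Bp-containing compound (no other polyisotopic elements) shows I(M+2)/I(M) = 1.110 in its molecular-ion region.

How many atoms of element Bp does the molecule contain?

For n independent Bp atoms, I(M+2)/I(M) = n · (abundance Bp-89) / (abundance Bp-87) = n · 0.526/0.474.
n = 1.110 × 0.474/0.526 = 1.00 ≈ 1

1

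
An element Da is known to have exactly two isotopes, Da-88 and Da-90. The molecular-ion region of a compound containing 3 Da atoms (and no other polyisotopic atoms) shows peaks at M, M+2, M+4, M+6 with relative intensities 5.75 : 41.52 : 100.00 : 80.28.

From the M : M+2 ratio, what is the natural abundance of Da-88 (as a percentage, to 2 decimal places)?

29.35%

Let p = fractional abundance of Da-88. I(M+2)/I(M) = [C(3,1)·p^2·(1−p)] / p^3 = 3·(1−p)/p = 41.52/5.75 = 7.2209
(1−p)/p = 7.2209/3 = 2.4070  ⇒  p = 1/(1 + 2.4070) = 0.2935
Da-88: 29.35%, Da-90: 70.65%.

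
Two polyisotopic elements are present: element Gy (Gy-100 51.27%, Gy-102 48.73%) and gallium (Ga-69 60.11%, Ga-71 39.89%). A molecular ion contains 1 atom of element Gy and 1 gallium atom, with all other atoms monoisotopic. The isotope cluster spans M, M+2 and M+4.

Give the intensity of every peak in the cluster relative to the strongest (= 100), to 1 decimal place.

Element Gy pattern (n=1): 0.5127 : 0.4873
Gallium pattern (n=1): 0.6011 : 0.3989
Convolve the two distributions (both contribute in 2-u steps):
  M: 0.5127×0.6011 = 0.308184
  M+2: 0.5127×0.3989 + 0.4873×0.6011 = 0.497432
  M+4: 0.4873×0.3989 = 0.194384
Scale to base peak (0.497432) = 100: 62.0 : 100.0 : 39.1

62.0 : 100.0 : 39.1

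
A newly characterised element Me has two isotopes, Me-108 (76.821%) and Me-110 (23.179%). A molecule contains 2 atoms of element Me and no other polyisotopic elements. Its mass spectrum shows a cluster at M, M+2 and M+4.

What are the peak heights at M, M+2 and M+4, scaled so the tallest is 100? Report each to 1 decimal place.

100.0 : 60.3 : 9.1

Expanding (0.76821 + 0.23179)^2:
P(M) = 0.76821^2 = 0.590147
P(M+2) = 2 × 0.76821^1 × 0.23179^1 = 0.356127
P(M+4) = 0.23179^2 = 0.053727
The M peak is largest (0.590147); scaling to 100 gives 100.0 : 60.3 : 9.1.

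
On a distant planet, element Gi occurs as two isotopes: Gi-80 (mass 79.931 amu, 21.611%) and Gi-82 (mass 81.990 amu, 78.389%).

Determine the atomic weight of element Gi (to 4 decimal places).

The abundance-weighted mean is 0.21611 × 79.931 + 0.78389 × 81.990
= 17.27389 + 64.27114 = 81.54503 amu

81.5450 amu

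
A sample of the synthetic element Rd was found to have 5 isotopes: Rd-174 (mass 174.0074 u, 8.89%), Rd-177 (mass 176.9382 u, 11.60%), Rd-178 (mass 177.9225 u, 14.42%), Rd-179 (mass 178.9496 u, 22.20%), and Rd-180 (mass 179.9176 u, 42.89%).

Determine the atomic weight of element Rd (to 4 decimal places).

Average mass = Σ (abundance × isotope mass) = 0.0889 × 174.0074 + 0.1160 × 176.9382 + 0.1442 × 177.9225 + 0.2220 × 178.9496 + 0.4289 × 179.9176
= 15.46926 + 20.52483 + 25.65642 + 39.72681 + 77.16666 = 178.54398 u

178.5440 u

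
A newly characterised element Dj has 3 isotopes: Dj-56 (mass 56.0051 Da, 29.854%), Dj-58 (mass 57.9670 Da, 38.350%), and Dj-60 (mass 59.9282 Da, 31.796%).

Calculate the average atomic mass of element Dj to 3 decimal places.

Average mass = Σ (abundance × isotope mass) = 0.29854 × 56.0051 + 0.38350 × 57.9670 + 0.31796 × 59.9282
= 16.71976 + 22.23034 + 19.05477 = 58.00487 Da

58.005 Da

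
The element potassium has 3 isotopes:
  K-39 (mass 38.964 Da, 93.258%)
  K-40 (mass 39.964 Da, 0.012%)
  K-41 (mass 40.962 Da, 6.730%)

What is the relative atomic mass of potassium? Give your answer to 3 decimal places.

Ar = Σ fᵢ·mᵢ = 0.93258 × 38.964 + 0.00012 × 39.964 + 0.06730 × 40.962
= 36.3370 + 0.0048 + 2.7567 = 39.0985 Da

39.099 Da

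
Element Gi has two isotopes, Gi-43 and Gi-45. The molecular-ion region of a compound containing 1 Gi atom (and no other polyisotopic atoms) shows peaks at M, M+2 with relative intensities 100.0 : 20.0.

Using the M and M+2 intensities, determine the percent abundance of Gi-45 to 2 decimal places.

If p is the fraction of Gi that is Gi-43, then I(M+2)/I(M) = [C(1,1)·p^0·(1−p)] / p^1 = 1·(1−p)/p = 20.0/100.0 = 0.2000
(1−p)/p = 0.2000/1 = 0.2000  ⇒  p = 1/(1 + 0.2000) = 0.8333
Gi-43: 83.33%, Gi-45: 16.67%.

16.67%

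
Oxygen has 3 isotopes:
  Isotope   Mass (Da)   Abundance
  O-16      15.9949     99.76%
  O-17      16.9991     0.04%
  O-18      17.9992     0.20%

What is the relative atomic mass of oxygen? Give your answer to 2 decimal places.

16.00 Da

Ar = Σ fᵢ·mᵢ = 0.9976 × 15.9949 + 0.0004 × 16.9991 + 0.0020 × 17.9992
= 15.95651 + 0.00680 + 0.03600 = 15.99931 Da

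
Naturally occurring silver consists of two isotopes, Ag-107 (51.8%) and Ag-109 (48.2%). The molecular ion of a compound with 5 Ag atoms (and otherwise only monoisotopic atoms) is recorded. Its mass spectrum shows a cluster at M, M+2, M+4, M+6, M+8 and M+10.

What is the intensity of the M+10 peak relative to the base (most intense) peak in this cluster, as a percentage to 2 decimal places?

(0.518 + 0.482)^5 gives M 0.0373, M+2 0.1735, M+4 0.3229, M+6 0.3005, M+8 0.1398, M+10 0.0260; the largest is M+4.
P(M+4) = C(5,2) × 0.518^3 × 0.482^2 = 10 × 0.13899183 × 0.232324 = 0.322911 (base)
P(M+10) = C(5,5) × 0.518^0 × 0.482^5 = 1 × 1.0000 × 0.02601568 = 0.026016
Relative intensity = 0.026016 / 0.322911 × 100 = 8.06

8.06%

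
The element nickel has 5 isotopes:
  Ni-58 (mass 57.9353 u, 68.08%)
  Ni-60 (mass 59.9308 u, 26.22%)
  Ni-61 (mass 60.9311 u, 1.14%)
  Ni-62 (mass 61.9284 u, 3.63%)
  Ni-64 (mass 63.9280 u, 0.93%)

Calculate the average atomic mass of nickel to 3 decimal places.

58.693 u

Average mass = Σ (abundance × isotope mass) = 0.6808 × 57.9353 + 0.2622 × 59.9308 + 0.0114 × 60.9311 + 0.0363 × 61.9284 + 0.0093 × 63.9280
= 39.44235 + 15.71386 + 0.69461 + 2.24800 + 0.59453 = 58.69335 u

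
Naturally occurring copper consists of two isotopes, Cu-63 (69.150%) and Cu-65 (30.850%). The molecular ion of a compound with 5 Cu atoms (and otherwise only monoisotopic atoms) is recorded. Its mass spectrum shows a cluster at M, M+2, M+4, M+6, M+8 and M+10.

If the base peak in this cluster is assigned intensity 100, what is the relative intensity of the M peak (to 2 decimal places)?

Binomial terms of (0.69150 + 0.30850)^5: M 0.1581, M+2 0.3527, M+4 0.3147, M+6 0.1404, M+8 0.0313, M+10 0.0028 → M+2 is the base peak.
P(M+2) = C(5,1) × 0.69150^4 × 0.30850^1 = 5 × 0.2286487 × 0.3085 = 0.352691 (base)
P(M) = C(5,0) × 0.69150^5 × 0.30850^0 = 1 × 0.15811058 × 1.0000 = 0.158111
Relative intensity = 0.158111 / 0.352691 × 100 = 44.83

44.83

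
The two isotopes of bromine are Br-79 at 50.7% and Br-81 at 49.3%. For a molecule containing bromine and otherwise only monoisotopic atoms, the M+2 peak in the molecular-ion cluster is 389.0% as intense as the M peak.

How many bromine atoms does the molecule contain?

The M+2/M ratio from n Br atoms is n · q/p = n · 0.493/0.507.
n = 3.890 × 0.507/0.493 = 4.00 ≈ 4

4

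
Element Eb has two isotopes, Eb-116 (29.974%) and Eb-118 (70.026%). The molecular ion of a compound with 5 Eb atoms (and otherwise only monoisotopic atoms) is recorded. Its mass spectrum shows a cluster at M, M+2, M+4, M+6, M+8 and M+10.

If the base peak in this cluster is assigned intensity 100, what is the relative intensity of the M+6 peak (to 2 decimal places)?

85.61

Binomial terms of (0.29974 + 0.70026)^5: M 0.0024, M+2 0.0283, M+4 0.1321, M+6 0.3085, M+8 0.3604, M+10 0.1684 → M+8 is the base peak.
P(M+8) = C(5,4) × 0.29974^1 × 0.70026^4 = 5 × 0.29974 × 0.24045692 = 0.360373 (base)
P(M+6) = C(5,3) × 0.29974^2 × 0.70026^3 = 10 × 0.08984407 × 0.34338234 = 0.308509
Relative intensity = 0.308509 / 0.360373 × 100 = 85.61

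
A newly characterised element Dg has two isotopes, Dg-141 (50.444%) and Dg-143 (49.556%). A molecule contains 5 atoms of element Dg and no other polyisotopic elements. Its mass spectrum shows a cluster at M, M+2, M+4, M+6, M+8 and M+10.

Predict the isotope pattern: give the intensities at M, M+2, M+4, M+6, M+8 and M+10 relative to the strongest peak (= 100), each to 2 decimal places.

Expanding (0.50444 + 0.49556)^5:
P(M) = 0.50444^5 = 0.032662
P(M+2) = 5 × 0.50444^4 × 0.49556^1 = 0.160437
P(M+4) = 10 × 0.50444^3 × 0.49556^2 = 0.315225
P(M+6) = 10 × 0.50444^2 × 0.49556^3 = 0.309676
P(M+8) = 5 × 0.50444^1 × 0.49556^4 = 0.152112
P(M+10) = 0.49556^5 = 0.029887
The M+4 peak is largest (0.315225); scaling to 100 gives 10.36 : 50.90 : 100.00 : 98.24 : 48.26 : 9.48.

10.36 : 50.90 : 100.00 : 98.24 : 48.26 : 9.48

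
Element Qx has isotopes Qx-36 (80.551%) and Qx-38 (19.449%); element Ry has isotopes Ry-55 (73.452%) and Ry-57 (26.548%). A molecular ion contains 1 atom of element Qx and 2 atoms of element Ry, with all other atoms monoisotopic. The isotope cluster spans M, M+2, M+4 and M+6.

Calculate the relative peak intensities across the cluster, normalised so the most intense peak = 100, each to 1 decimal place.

100.0 : 96.4 : 30.5 : 3.2

Element Qx pattern (n=1): 0.80551 : 0.19449
Element Ry pattern (n=2): 0.53951963 : 0.39000074 : 0.07047963
Convolve the two distributions (both contribute in 2-u steps):
  M: 0.80551×0.53951963 = 0.434588
  M+2: 0.80551×0.39000074 + 0.19449×0.53951963 = 0.419081
  M+4: 0.80551×0.07047963 + 0.19449×0.39000074 = 0.132623
  M+6: 0.19449×0.07047963 = 0.013708
Scale to base peak (0.434588) = 100: 100.0 : 96.4 : 30.5 : 3.2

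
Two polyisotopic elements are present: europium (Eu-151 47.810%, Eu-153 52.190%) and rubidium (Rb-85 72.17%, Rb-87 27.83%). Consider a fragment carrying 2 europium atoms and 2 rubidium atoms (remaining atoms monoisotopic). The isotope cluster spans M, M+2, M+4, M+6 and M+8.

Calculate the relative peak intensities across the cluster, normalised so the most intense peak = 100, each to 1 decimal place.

33.1 : 97.7 : 100.0 : 41.1 : 5.9

Europium pattern (n=2): 0.22857961 : 0.49904078 : 0.27237961
Rubidium pattern (n=2): 0.52085089 : 0.40169822 : 0.07745089
Convolve the two distributions (both contribute in 2-u steps):
  M: 0.22857961×0.52085089 = 0.119056
  M+2: 0.22857961×0.40169822 + 0.49904078×0.52085089 = 0.351746
  M+4: 0.22857961×0.07745089 + 0.49904078×0.40169822 + 0.27237961×0.52085089 = 0.360037
  M+6: 0.49904078×0.07745089 + 0.27237961×0.40169822 = 0.148066
  M+8: 0.27237961×0.07745089 = 0.021096
Scale to base peak (0.360037) = 100: 33.1 : 97.7 : 100.0 : 41.1 : 5.9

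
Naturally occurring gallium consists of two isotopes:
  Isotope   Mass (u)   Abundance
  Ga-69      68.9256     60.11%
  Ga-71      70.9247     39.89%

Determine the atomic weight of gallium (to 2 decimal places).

69.72 u

Average mass = Σ (abundance × isotope mass) = 0.6011 × 68.9256 + 0.3989 × 70.9247
= 41.43118 + 28.29186 = 69.72304 u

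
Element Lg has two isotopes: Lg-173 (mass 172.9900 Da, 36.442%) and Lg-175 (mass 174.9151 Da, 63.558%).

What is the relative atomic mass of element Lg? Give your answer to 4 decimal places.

Ar = Σ fᵢ·mᵢ = 0.36442 × 172.9900 + 0.63558 × 174.9151
= 63.04102 + 111.17254 = 174.21356 Da

174.2136 Da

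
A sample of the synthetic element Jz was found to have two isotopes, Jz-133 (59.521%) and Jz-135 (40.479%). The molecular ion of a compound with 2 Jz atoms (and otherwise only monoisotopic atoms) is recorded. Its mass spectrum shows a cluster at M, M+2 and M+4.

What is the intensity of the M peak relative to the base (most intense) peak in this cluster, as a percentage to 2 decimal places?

73.52%

Term probabilities: M 0.3543, M+2 0.4819, M+4 0.1639. Base peak = M+2.
P(M+2) = C(2,1) × 0.59521^1 × 0.40479^1 = 2 × 0.59521 × 0.40479 = 0.481870 (base)
P(M) = C(2,0) × 0.59521^2 × 0.40479^0 = 1 × 0.35427494 × 1.0000 = 0.354275
Relative intensity = 0.354275 / 0.481870 × 100 = 73.52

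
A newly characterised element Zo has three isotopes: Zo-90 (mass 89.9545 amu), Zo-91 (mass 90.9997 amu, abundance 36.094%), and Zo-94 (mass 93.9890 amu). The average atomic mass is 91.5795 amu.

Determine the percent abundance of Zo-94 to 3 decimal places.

The remaining 63.906% is split between Zo-90 (fraction x) and Zo-94 (fraction 0.63906 − x).
Substituting: 89.9545x + 93.9890(0.63906 − x) = 58.734068282
(89.9545 − 93.9890)x = -1.330542058  ⇒  x = 0.32979, y = 0.30927
Zo-90: 32.979%, Zo-94: 30.927%.

30.927%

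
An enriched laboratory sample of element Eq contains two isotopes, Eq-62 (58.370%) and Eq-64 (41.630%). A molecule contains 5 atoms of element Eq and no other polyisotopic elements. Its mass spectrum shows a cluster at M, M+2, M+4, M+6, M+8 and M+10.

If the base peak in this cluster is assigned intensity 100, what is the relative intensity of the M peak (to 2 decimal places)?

19.66

Term probabilities: M 0.0678, M+2 0.2416, M+4 0.3447, M+6 0.2458, M+8 0.0877, M+10 0.0125. Base peak = M+4.
P(M+4) = C(5,2) × 0.58370^3 × 0.41630^2 = 10 × 0.19886991 × 0.17330569 = 0.344653 (base)
P(M) = C(5,0) × 0.58370^5 × 0.41630^0 = 1 × 0.06775611 × 1.0000 = 0.067756
Relative intensity = 0.067756 / 0.344653 × 100 = 19.66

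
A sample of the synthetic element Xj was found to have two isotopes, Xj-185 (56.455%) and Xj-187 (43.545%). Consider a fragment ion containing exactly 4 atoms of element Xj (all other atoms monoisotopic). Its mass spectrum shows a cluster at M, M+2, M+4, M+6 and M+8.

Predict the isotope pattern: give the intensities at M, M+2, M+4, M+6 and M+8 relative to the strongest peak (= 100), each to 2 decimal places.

The 4 Xj atoms are independent, so intensities follow the terms of (0.56455 + 0.43545)^4.
P(M) = 0.56455^4 = 0.101580
P(M+2) = 4 × 0.56455^3 × 0.43545^1 = 0.313405
P(M+4) = 6 × 0.56455^2 × 0.43545^2 = 0.362604
P(M+6) = 4 × 0.56455^1 × 0.43545^3 = 0.186456
P(M+8) = 0.43545^4 = 0.035954
The M+4 peak is largest (0.362604); scaling to 100 gives 28.01 : 86.43 : 100.00 : 51.42 : 9.92.

28.01 : 86.43 : 100.00 : 51.42 : 9.92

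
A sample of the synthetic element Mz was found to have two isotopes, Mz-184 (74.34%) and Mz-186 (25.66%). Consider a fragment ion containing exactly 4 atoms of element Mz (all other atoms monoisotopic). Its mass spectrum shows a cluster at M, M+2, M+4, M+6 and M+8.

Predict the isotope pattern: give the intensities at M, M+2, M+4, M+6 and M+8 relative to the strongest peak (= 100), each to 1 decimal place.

Expanding (0.7434 + 0.2566)^4:
P(M) = 0.7434^4 = 0.305415
P(M+2) = 4 × 0.7434^3 × 0.2566^1 = 0.421681
P(M+4) = 6 × 0.7434^2 × 0.2566^2 = 0.218328
P(M+6) = 4 × 0.7434^1 × 0.2566^3 = 0.050240
P(M+8) = 0.2566^4 = 0.004335
The M+2 peak is largest (0.421681); scaling to 100 gives 72.4 : 100.0 : 51.8 : 11.9 : 1.0.

72.4 : 100.0 : 51.8 : 11.9 : 1.0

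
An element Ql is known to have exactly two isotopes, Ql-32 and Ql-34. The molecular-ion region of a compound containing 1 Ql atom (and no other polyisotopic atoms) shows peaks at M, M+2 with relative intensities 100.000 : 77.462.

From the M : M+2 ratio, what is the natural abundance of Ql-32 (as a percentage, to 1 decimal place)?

56.4%

Let p = fractional abundance of Ql-32. I(M+2)/I(M) = [C(1,1)·p^0·(1−p)] / p^1 = 1·(1−p)/p = 77.462/100.000 = 0.7746
(1−p)/p = 0.7746/1 = 0.7746  ⇒  p = 1/(1 + 0.7746) = 0.5635
Ql-32: 56.4%, Ql-34: 43.6%.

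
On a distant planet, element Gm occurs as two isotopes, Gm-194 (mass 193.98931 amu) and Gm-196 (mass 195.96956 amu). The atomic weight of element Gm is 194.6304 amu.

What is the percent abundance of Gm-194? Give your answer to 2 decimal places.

With x = fraction of Gm-194 (so Gm-196 is 1 − x):
193.98931·x + 195.96956·(1 − x) = 194.6304
(193.98931 − 195.96956)·x = 194.6304 − 195.96956
x = -1.33916 / -1.98025 = 0.67626 → 67.63% Gm-194, 32.37% Gm-196.

67.63%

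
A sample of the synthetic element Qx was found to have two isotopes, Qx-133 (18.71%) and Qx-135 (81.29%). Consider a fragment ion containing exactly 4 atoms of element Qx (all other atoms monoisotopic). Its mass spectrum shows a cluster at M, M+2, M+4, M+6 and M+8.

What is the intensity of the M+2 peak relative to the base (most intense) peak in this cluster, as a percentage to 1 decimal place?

Term probabilities: M 0.0012, M+2 0.0213, M+4 0.1388, M+6 0.4020, M+8 0.4367. Base peak = M+8.
P(M+8) = C(4,4) × 0.1871^0 × 0.8129^4 = 1 × 1.0000 × 0.43666511 = 0.436665 (base)
P(M+2) = C(4,1) × 0.1871^3 × 0.8129^1 = 4 × 0.0065497 × 0.8129 = 0.021297
Relative intensity = 0.021297 / 0.436665 × 100 = 4.9

4.9%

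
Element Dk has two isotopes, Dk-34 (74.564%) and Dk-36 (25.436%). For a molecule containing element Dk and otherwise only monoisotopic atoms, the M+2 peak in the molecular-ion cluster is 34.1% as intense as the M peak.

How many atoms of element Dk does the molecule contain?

For n independent Dk atoms, I(M+2)/I(M) = n · (abundance Dk-36) / (abundance Dk-34) = n · 0.25436/0.74564.
n = 0.341 × 0.74564/0.25436 = 1.00 ≈ 1

1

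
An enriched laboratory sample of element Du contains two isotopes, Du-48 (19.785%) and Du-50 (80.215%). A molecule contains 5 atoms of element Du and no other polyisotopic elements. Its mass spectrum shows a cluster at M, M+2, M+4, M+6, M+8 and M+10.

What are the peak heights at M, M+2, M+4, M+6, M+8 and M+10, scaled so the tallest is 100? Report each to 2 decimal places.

The 5 Du atoms are independent, so intensities follow the terms of (0.19785 + 0.80215)^5.
P(M) = 0.19785^5 = 0.000303
P(M+2) = 5 × 0.19785^4 × 0.80215^1 = 0.006146
P(M+4) = 10 × 0.19785^3 × 0.80215^2 = 0.049833
P(M+6) = 10 × 0.19785^2 × 0.80215^3 = 0.202041
P(M+8) = 5 × 0.19785^1 × 0.80215^4 = 0.409570
P(M+10) = 0.80215^5 = 0.332107
The M+8 peak is largest (0.409570); scaling to 100 gives 0.07 : 1.50 : 12.17 : 49.33 : 100.00 : 81.09.

0.07 : 1.50 : 12.17 : 49.33 : 100.00 : 81.09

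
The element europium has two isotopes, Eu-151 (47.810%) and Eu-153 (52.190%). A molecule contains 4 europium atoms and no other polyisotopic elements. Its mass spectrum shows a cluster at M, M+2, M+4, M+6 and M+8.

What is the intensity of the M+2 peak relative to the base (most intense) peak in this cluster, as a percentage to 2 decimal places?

Term probabilities: M 0.0522, M+2 0.2281, M+4 0.3736, M+6 0.2719, M+8 0.0742. Base peak = M+4.
P(M+4) = C(4,2) × 0.47810^2 × 0.52190^2 = 6 × 0.22857961 × 0.27237961 = 0.373563 (base)
P(M+2) = C(4,1) × 0.47810^3 × 0.52190^1 = 4 × 0.10928391 × 0.5219 = 0.228141
Relative intensity = 0.228141 / 0.373563 × 100 = 61.07

61.07%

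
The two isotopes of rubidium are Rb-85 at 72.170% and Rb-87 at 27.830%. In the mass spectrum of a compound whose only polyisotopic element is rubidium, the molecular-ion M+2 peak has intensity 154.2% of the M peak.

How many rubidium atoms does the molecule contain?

For n independent Rb atoms, I(M+2)/I(M) = n · (abundance Rb-87) / (abundance Rb-85) = n · 0.27830/0.72170.
n = 1.542 × 0.72170/0.27830 = 4.00 ≈ 4

4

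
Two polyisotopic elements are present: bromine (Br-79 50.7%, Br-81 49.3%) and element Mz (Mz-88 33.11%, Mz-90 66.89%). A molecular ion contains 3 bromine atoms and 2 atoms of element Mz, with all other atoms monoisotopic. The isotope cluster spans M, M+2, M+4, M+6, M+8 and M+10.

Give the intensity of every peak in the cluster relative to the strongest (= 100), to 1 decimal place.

4.1 : 28.6 : 77.0 : 100.0 : 63.0 : 15.5

Bromine pattern (n=3): 0.13032384 : 0.38017547 : 0.36967753 : 0.11982316
Element Mz pattern (n=2): 0.10962721 : 0.44294558 : 0.44742721
Convolve the two distributions (both contribute in 2-u steps):
  M: 0.13032384×0.10962721 = 0.014287
  M+2: 0.13032384×0.44294558 + 0.38017547×0.10962721 = 0.099404
  M+4: 0.13032384×0.44742721 + 0.38017547×0.44294558 + 0.36967753×0.10962721 = 0.267234
  M+6: 0.38017547×0.44742721 + 0.36967753×0.44294558 + 0.11982316×0.10962721 = 0.346984
  M+8: 0.36967753×0.44742721 + 0.11982316×0.44294558 = 0.218479
  M+10: 0.11982316×0.44742721 = 0.053612
Scale to base peak (0.346984) = 100: 4.1 : 28.6 : 77.0 : 100.0 : 63.0 : 15.5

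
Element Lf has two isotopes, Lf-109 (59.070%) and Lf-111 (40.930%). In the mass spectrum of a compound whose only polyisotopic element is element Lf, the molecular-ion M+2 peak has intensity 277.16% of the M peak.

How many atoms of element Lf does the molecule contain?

For n independent Lf atoms, I(M+2)/I(M) = n · (abundance Lf-111) / (abundance Lf-109) = n · 0.40930/0.59070.
n = 2.7716 × 0.59070/0.40930 = 4.00 ≈ 4

4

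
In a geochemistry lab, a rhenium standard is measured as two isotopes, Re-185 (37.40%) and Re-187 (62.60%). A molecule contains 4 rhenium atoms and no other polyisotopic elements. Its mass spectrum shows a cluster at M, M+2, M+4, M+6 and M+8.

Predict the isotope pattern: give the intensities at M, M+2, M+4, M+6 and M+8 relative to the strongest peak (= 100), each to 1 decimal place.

Each Re atom is independently Re-185 (p = 0.3740) or Re-187 (q = 0.6260); the cluster is the binomial expansion (p + q)^4.
P(M) = 0.3740^4 = 0.019565
P(M+2) = 4 × 0.3740^3 × 0.6260^1 = 0.130993
P(M+4) = 6 × 0.3740^2 × 0.6260^2 = 0.328884
P(M+6) = 4 × 0.3740^1 × 0.6260^3 = 0.366990
P(M+8) = 0.6260^4 = 0.153567
The M+6 peak is largest (0.366990); scaling to 100 gives 5.3 : 35.7 : 89.6 : 100.0 : 41.8.

5.3 : 35.7 : 89.6 : 100.0 : 41.8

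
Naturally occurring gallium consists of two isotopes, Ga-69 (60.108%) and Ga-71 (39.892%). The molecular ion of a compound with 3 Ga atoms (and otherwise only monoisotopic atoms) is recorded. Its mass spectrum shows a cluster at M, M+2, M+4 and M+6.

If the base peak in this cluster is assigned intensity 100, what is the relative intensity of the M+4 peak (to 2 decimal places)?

66.37

(0.60108 + 0.39892)^3 gives M 0.2172, M+2 0.4324, M+4 0.2870, M+6 0.0635; the largest is M+2.
P(M+2) = C(3,1) × 0.60108^2 × 0.39892^1 = 3 × 0.36129717 × 0.39892 = 0.432386 (base)
P(M+4) = C(3,2) × 0.60108^1 × 0.39892^2 = 3 × 0.60108 × 0.15913717 = 0.286963
Relative intensity = 0.286963 / 0.432386 × 100 = 66.37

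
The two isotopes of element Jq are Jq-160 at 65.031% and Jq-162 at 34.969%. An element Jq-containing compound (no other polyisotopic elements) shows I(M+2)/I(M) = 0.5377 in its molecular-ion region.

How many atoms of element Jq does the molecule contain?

For n independent Jq atoms, I(M+2)/I(M) = n · (abundance Jq-162) / (abundance Jq-160) = n · 0.34969/0.65031.
n = 0.5377 × 0.65031/0.34969 = 1.00 ≈ 1

1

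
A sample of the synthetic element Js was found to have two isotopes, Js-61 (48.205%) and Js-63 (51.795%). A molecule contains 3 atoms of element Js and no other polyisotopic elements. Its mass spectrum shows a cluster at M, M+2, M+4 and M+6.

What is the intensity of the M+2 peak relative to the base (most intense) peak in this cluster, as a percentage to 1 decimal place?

93.1%

Term probabilities: M 0.1120, M+2 0.3611, M+4 0.3880, M+6 0.1390. Base peak = M+4.
P(M+4) = C(3,2) × 0.48205^1 × 0.51795^2 = 3 × 0.48205 × 0.2682722 = 0.387962 (base)
P(M+2) = C(3,1) × 0.48205^2 × 0.51795^1 = 3 × 0.2323722 × 0.51795 = 0.361072
Relative intensity = 0.361072 / 0.387962 × 100 = 93.1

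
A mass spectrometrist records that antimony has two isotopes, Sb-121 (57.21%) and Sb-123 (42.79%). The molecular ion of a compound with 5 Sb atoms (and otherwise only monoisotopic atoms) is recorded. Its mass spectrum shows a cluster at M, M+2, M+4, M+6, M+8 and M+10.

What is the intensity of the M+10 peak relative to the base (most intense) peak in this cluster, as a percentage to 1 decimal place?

Binomial terms of (0.5721 + 0.4279)^5: M 0.0613, M+2 0.2292, M+4 0.3428, M+6 0.2564, M+8 0.0959, M+10 0.0143 → M+4 is the base peak.
P(M+4) = C(5,2) × 0.5721^3 × 0.4279^2 = 10 × 0.18724742 × 0.18309841 = 0.342847 (base)
P(M+10) = C(5,5) × 0.5721^0 × 0.4279^5 = 1 × 1.0000 × 0.01434536 = 0.014345
Relative intensity = 0.014345 / 0.342847 × 100 = 4.2

4.2%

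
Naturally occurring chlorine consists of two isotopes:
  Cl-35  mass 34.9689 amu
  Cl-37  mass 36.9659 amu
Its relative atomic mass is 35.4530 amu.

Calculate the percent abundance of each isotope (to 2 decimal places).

Let x be the fractional abundance of Cl-35; then Cl-37 has abundance 1 − x.
34.9689·x + 36.9659·(1 − x) = 35.4530
(34.9689 − 36.9659)·x = 35.4530 − 36.9659
x = -1.5129 / -1.9970 = 0.75759 → 75.76% Cl-35, 24.24% Cl-37.

Cl-35: 75.76%, Cl-37: 24.24%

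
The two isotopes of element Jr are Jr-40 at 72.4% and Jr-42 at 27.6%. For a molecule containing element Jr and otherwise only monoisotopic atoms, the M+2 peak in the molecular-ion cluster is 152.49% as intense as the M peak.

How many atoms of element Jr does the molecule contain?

For n independent Jr atoms, I(M+2)/I(M) = n · (abundance Jr-42) / (abundance Jr-40) = n · 0.276/0.724.
n = 1.5249 × 0.724/0.276 = 4.00 ≈ 4

4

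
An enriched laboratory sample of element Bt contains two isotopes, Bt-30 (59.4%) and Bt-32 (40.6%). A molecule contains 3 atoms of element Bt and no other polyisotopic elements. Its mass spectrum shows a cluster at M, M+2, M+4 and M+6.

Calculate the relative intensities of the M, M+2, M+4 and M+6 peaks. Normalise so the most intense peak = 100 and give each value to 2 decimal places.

The 3 Bt atoms are independent, so intensities follow the terms of (0.594 + 0.406)^3.
P(M) = 0.594^3 = 0.209585
P(M+2) = 3 × 0.594^2 × 0.406^1 = 0.429754
P(M+4) = 3 × 0.594^1 × 0.406^2 = 0.293738
P(M+6) = 0.406^3 = 0.066923
The M+2 peak is largest (0.429754); scaling to 100 gives 48.77 : 100.00 : 68.35 : 15.57.

48.77 : 100.00 : 68.35 : 15.57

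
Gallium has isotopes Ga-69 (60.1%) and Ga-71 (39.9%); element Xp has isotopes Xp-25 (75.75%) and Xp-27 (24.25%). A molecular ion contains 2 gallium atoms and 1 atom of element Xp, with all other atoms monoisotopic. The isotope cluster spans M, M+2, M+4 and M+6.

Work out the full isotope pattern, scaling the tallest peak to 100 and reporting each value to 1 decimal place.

Gallium pattern (n=2): 0.361201 : 0.479598 : 0.159201
Element Xp pattern (n=1): 0.7575 : 0.2425
Convolve the two distributions (both contribute in 2-u steps):
  M: 0.361201×0.7575 = 0.273610
  M+2: 0.361201×0.2425 + 0.479598×0.7575 = 0.450887
  M+4: 0.479598×0.2425 + 0.159201×0.7575 = 0.236897
  M+6: 0.159201×0.2425 = 0.038606
Scale to base peak (0.450887) = 100: 60.7 : 100.0 : 52.5 : 8.6

60.7 : 100.0 : 52.5 : 8.6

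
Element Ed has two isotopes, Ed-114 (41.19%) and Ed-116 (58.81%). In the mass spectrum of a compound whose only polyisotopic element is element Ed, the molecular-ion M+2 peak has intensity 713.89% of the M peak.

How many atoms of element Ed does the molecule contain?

5

The M+2/M ratio from n Ed atoms is n · q/p = n · 0.5881/0.4119.
n = 7.1389 × 0.4119/0.5881 = 5.00 ≈ 5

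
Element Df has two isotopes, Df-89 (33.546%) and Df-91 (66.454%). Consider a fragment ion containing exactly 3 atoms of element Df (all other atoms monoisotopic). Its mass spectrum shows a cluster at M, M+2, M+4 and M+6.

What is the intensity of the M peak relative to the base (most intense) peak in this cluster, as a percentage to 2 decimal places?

8.49%

Term probabilities: M 0.0378, M+2 0.2243, M+4 0.4444, M+6 0.2935. Base peak = M+4.
P(M+4) = C(3,2) × 0.33546^1 × 0.66454^2 = 3 × 0.33546 × 0.44161341 = 0.444431 (base)
P(M) = C(3,0) × 0.33546^3 × 0.66454^0 = 1 × 0.03775046 × 1.0000 = 0.037750
Relative intensity = 0.037750 / 0.444431 × 100 = 8.49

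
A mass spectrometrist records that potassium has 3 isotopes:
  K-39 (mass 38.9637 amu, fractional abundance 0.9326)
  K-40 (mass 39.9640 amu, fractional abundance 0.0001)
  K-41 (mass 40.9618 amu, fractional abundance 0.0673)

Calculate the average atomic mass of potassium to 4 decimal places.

The abundance-weighted mean is 0.9326 × 38.9637 + 0.0001 × 39.9640 + 0.0673 × 40.9618
= 36.33755 + 0.00400 + 2.75673 = 39.09828 amu

39.0983 amu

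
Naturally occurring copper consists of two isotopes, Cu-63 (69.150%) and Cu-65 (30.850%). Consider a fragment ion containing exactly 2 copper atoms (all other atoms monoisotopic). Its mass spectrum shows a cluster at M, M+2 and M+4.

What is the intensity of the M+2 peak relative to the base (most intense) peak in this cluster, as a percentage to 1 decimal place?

Term probabilities: M 0.4782, M+2 0.4267, M+4 0.0952. Base peak = M.
P(M) = C(2,0) × 0.69150^2 × 0.30850^0 = 1 × 0.47817225 × 1.0000 = 0.478172 (base)
P(M+2) = C(2,1) × 0.69150^1 × 0.30850^1 = 2 × 0.6915 × 0.3085 = 0.426656
Relative intensity = 0.426656 / 0.478172 × 100 = 89.2

89.2%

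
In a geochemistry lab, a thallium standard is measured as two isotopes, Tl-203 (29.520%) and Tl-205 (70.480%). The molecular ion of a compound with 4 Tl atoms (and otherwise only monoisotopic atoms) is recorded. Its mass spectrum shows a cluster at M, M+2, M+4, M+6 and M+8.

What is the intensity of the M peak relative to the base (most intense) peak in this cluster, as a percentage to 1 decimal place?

1.8%

(0.29520 + 0.70480)^4 gives M 0.0076, M+2 0.0725, M+4 0.2597, M+6 0.4134, M+8 0.2468; the largest is M+6.
P(M+6) = C(4,3) × 0.29520^1 × 0.70480^3 = 4 × 0.2952 × 0.35010449 = 0.413403 (base)
P(M) = C(4,0) × 0.29520^4 × 0.70480^0 = 1 × 0.00759391 × 1.0000 = 0.007594
Relative intensity = 0.007594 / 0.413403 × 100 = 1.8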